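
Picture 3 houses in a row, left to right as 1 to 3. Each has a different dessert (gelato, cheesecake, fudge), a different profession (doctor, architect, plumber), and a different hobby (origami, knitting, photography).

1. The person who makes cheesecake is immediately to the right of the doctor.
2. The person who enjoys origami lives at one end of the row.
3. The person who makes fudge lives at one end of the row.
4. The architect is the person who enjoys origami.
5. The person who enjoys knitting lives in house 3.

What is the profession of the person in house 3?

The person who enjoys knitting is in house 3 (clue 5).
The only hobby still possible for house 2 is photography.
From clue 4, the architect must be in house 1.
That leaves plumber as the profession for house 3.
That leaves origami as the hobby for house 1.
Clue 1 places the person who makes cheesecake in house 3.
House 1's dessert must be fudge (nothing else left).
The only dessert still possible for house 2 is gelato.
That leaves doctor as the profession for house 2.
So: house 1 = fudge/architect/origami, house 2 = gelato/doctor/photography, house 3 = cheesecake/plumber/knitting.

plumber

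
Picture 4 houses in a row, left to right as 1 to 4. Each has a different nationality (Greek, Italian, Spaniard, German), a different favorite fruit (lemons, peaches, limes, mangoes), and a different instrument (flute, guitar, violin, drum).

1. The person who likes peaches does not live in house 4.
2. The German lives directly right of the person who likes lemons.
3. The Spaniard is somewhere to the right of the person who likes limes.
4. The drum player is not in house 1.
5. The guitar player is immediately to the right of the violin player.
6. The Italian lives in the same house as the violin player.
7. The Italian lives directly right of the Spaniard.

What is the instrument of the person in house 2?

By clue 7, the Italian is in house 3.
From clue 7, the Spaniard must be in house 2.
House 1's nationality must be Greek (nothing else left).
House 4 nationality: only German fits.
House 4 favorite fruit: only mangoes fits.
From clue 2, the person who likes lemons must be in house 3.
By clue 3, the person who likes limes is in house 1.
The violin player is in house 3 (clue 6).
That leaves peaches as the favorite fruit for house 2.
So house 1 gets flute for instrument.
Clue 5 places the guitar player in house 4.
House 2 instrument: only drum fits.
So: house 1 = Greek/limes/flute, house 2 = Spaniard/peaches/drum, house 3 = Italian/lemons/violin, house 4 = German/mangoes/guitar.

drum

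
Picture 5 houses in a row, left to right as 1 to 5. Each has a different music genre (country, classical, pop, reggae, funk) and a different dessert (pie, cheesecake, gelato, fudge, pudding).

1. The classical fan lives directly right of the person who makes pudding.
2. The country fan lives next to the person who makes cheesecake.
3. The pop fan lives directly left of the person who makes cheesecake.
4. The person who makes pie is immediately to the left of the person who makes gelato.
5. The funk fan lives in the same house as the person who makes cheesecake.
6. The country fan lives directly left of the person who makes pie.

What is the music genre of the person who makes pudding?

country

The country fan is narrowed to house 1 or 2 or 3; consider each.
Placing it in house 1 and house 2 leads to a contradiction, so it's in house 3.
The person who makes pie is in house 4 (clue 6).
That leaves pop as the music genre for house 1.
House 2 dessert: only cheesecake fits.
Clue 4: the person who makes gelato is in house 5.
The funk fan is in house 2 (clue 5).
The only music genre still possible for house 5 is reggae.
By clue 1, the person who makes pudding is in house 3.
House 4 music genre: only classical fits.
House 1 dessert: only fudge fits.
So: house 1 = pop/fudge, house 2 = funk/cheesecake, house 3 = country/pudding, house 4 = classical/pie, house 5 = reggae/gelato.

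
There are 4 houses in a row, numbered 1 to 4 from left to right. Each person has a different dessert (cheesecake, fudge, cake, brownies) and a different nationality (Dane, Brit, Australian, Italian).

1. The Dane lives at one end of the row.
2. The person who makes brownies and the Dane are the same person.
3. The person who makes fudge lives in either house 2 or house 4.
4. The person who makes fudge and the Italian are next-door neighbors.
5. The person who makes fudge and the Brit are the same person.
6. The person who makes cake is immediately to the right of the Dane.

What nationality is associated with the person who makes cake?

Australian

The person who makes cake is in house 2 (clue 6).
Clue 6: the Dane is in house 1.
House 3's dessert must be cheesecake (nothing else left).
So house 3 gets Italian for nationality.
By clue 2, the person who makes brownies is in house 1.
The Brit is in house 4 (clue 5).
The only dessert still possible for house 4 is fudge.
So house 2 gets Australian for nationality.
So: house 1 = brownies/Dane, house 2 = cake/Australian, house 3 = cheesecake/Italian, house 4 = fudge/Brit.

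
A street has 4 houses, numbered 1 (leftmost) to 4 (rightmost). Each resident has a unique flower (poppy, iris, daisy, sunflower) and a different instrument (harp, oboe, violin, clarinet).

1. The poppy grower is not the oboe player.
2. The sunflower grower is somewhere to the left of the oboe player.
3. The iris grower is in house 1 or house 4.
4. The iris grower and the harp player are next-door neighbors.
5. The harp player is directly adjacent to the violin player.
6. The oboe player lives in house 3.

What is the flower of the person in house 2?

By clue 6, the oboe player is in house 3.
From clue 4, the iris grower must be in house 1.
Clue 5: the violin player is in house 1.
House 2's flower must be sunflower (nothing else left).
So house 3 gets daisy for flower.
House 4 flower: only poppy fits.
House 2 instrument: only harp fits.
House 4's instrument must be clarinet (nothing else left).
So: house 1 = iris/violin, house 2 = sunflower/harp, house 3 = daisy/oboe, house 4 = poppy/clarinet.

sunflower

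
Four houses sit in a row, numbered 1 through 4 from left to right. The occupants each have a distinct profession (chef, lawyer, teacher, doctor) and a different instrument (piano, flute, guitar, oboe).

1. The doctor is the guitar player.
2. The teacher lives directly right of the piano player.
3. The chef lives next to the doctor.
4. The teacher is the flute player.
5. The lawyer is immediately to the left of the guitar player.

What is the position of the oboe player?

1

The doctor is narrowed to house 2 or 3 or 4; consider each.
Placing it in house 3 and house 4 leads to a contradiction, so it's in house 2.
From clue 1, the guitar player must be in house 2.
Clue 5 places the lawyer in house 1.
House 4 profession: only teacher fits.
From clue 2, the piano player must be in house 3.
Clue 4: the flute player is in house 4.
The only profession still possible for house 3 is chef.
The only instrument still possible for house 1 is oboe.
So: house 1 = lawyer/oboe, house 2 = doctor/guitar, house 3 = chef/piano, house 4 = teacher/flute.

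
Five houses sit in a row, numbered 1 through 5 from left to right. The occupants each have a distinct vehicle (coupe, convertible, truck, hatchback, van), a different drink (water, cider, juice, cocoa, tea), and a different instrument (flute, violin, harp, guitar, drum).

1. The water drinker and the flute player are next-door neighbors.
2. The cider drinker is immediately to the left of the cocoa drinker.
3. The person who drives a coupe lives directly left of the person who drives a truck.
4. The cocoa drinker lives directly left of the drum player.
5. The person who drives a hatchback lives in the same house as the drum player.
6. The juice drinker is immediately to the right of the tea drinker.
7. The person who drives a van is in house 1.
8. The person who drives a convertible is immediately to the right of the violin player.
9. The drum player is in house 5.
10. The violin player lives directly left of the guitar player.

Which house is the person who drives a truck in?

4

By clue 7, the person who drives a van is in house 1.
Clue 9 places the drum player in house 5.
Clue 4: the cocoa drinker is in house 4.
Clue 5 places the person who drives a hatchback in house 5.
The cider drinker is in house 3 (clue 2).
The only drink still possible for house 1 is tea.
That leaves juice as the drink for house 2.
House 5's drink must be water (nothing else left).
Clue 1 places the flute player in house 4.
House 4 vehicle: only truck fits.
Clue 3 places the person who drives a coupe in house 3.
House 2 vehicle: only convertible fits.
The violin player is in house 1 (clue 8).
Clue 10: the guitar player is in house 2.
That leaves harp as the instrument for house 3.
So: house 1 = van/tea/violin, house 2 = convertible/juice/guitar, house 3 = coupe/cider/harp, house 4 = truck/cocoa/flute, house 5 = hatchback/water/drum.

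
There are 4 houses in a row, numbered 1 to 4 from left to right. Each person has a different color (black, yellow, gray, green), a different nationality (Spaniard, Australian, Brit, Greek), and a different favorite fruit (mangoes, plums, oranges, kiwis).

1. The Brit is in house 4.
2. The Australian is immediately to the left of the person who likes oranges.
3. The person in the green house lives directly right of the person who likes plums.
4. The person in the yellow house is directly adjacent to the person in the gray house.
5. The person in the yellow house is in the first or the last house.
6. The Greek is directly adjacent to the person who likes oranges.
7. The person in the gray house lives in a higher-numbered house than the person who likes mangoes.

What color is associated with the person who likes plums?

black

From clue 1, the Brit must be in house 4.
The person in the gray house is narrowed to house 2 or 3; consider each.
Placing it in house 3 leads to a contradiction, so it's in house 2.
Clue 4: the person in the yellow house is in house 1.
From clue 7, the person who likes mangoes must be in house 1.
The person in the black house is narrowed to house 3 or 4; consider each.
Placing it in house 4 leads to a contradiction, so it's in house 3.
So house 4 gets green for color.
Clue 3 places the person who likes plums in house 3.
The only nationality still possible for house 2 is Spaniard.
The Australian is narrowed to house 1 or 3; consider each.
Placing it in house 3 leads to a contradiction, so it's in house 1.
The person who likes oranges is in house 2 (clue 2).
The only nationality still possible for house 3 is Greek.
House 4 favorite fruit: only kiwis fits.
So: house 1 = yellow/Australian/mangoes, house 2 = gray/Spaniard/oranges, house 3 = black/Greek/plums, house 4 = green/Brit/kiwis.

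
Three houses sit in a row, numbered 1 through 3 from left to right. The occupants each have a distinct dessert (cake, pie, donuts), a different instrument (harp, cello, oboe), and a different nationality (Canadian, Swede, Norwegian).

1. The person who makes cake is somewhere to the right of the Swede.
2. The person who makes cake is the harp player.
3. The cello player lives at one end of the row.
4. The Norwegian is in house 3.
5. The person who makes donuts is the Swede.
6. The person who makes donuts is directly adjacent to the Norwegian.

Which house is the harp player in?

The Norwegian is in house 3 (clue 4).
Clue 6 places the person who makes donuts in house 2.
House 1 dessert: only pie fits.
The only dessert still possible for house 3 is cake.
From clue 2, the harp player must be in house 3.
Clue 5: the Swede is in house 2.
House 1's instrument must be cello (nothing else left).
So house 2 gets oboe for instrument.
That leaves Canadian as the nationality for house 1.
So: house 1 = pie/cello/Canadian, house 2 = donuts/oboe/Swede, house 3 = cake/harp/Norwegian.

3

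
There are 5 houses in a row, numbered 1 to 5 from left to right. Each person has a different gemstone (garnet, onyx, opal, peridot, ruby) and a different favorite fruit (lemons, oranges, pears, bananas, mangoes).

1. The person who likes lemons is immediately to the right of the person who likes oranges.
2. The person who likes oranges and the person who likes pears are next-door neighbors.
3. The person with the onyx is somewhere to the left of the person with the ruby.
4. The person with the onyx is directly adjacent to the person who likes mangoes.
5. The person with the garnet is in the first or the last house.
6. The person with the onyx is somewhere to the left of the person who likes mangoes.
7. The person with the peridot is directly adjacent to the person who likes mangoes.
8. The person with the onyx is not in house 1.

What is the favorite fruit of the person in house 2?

The person with the garnet is narrowed to house 1 or 5; consider each.
Placing it in house 5 leads to a contradiction, so it's in house 1.
The person with the onyx is narrowed to house 2 or 3 or 4; consider each.
Placing it in house 2 and house 4 leads to a contradiction, so it's in house 3.
By clue 4, the person who likes mangoes is in house 4.
House 2 gemstone: only opal fits.
House 4's gemstone must be ruby (nothing else left).
That leaves peridot as the gemstone for house 5.
The only favorite fruit still possible for house 5 is bananas.
The person who likes lemons is narrowed to house 2 or 3; consider each.
Placing it in house 2 leads to a contradiction, so it's in house 3.
The person who likes oranges is in house 2 (clue 1).
That leaves pears as the favorite fruit for house 1.
So: house 1 = garnet/pears, house 2 = opal/oranges, house 3 = onyx/lemons, house 4 = ruby/mangoes, house 5 = peridot/bananas.

oranges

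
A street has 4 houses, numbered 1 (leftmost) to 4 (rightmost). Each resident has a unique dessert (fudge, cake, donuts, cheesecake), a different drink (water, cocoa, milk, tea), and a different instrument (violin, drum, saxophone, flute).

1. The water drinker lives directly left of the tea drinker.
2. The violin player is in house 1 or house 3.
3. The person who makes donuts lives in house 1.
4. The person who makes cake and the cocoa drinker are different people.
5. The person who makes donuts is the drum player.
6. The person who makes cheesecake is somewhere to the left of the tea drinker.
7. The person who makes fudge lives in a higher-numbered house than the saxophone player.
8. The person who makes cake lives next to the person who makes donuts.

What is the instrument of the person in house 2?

saxophone

Clue 3: the person who makes donuts is in house 1.
The drum player is in house 1 (clue 5).
Clue 8: the person who makes cake is in house 2.
That leaves cheesecake as the dessert for house 3.
The only dessert still possible for house 4 is fudge.
The only instrument still possible for house 4 is flute.
Clue 6 places the tea drinker in house 4.
So house 2 gets saxophone for instrument.
So house 3 gets violin for instrument.
The water drinker is in house 3 (clue 1).
The only drink still possible for house 1 is cocoa.
House 2 drink: only milk fits.
So: house 1 = donuts/cocoa/drum, house 2 = cake/milk/saxophone, house 3 = cheesecake/water/violin, house 4 = fudge/tea/flute.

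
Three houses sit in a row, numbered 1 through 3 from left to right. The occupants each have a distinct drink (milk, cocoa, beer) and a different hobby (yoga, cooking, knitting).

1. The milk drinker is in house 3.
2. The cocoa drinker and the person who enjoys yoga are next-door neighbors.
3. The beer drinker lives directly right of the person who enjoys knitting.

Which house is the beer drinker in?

2

From clue 1, the milk drinker must be in house 3.
So house 1 gets cocoa for drink.
The only drink still possible for house 2 is beer.
From clue 2, the person who enjoys yoga must be in house 2.
The person who enjoys knitting is in house 1 (clue 3).
That leaves cooking as the hobby for house 3.
So: house 1 = cocoa/knitting, house 2 = beer/yoga, house 3 = milk/cooking.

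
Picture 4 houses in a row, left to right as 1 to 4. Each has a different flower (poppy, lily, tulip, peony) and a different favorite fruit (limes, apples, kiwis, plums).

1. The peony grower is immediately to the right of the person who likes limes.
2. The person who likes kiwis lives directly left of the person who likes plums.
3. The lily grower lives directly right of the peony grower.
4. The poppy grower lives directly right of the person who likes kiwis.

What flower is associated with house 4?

That leaves tulip as the flower for house 1.
The lily grower is narrowed to house 3 or 4; consider each.
Placing it in house 4 leads to a contradiction, so it's in house 3.
The peony grower is in house 2 (clue 3).
That leaves poppy as the flower for house 4.
Clue 1: the person who likes limes is in house 1.
The person who likes kiwis is in house 3 (clue 4).
Clue 2: the person who likes plums is in house 4.
That leaves apples as the favorite fruit for house 2.
So: house 1 = tulip/limes, house 2 = peony/apples, house 3 = lily/kiwis, house 4 = poppy/plums.

poppy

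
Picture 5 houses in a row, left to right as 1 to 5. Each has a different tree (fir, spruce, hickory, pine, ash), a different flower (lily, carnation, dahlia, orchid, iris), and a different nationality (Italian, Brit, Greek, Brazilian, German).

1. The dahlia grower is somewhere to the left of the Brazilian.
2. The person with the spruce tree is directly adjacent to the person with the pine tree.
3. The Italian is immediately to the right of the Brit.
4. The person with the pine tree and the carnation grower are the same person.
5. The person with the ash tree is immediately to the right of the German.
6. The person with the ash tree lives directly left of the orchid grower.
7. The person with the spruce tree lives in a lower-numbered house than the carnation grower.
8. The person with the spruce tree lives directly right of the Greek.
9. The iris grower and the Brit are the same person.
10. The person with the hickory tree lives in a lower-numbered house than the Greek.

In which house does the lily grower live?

The person with the hickory tree is narrowed to house 1 or 2; consider each.
Placing it in house 2 leads to a contradiction, so it's in house 1.
The person with the pine tree is narrowed to house 4 or 5; consider each.
Placing it in house 4 leads to a contradiction, so it's in house 5.
From clue 2, the person with the spruce tree must be in house 4.
By clue 4, the carnation grower is in house 5.
Clue 8 places the Greek in house 3.
The person with the ash tree is narrowed to house 2 or 3; consider each.
Placing it in house 3 leads to a contradiction, so it's in house 2.
Clue 5 places the German in house 1.
Clue 6 places the orchid grower in house 3.
That leaves fir as the tree for house 3.
Clue 3: the Italian is in house 5.
By clue 9, the iris grower is in house 4.
That leaves Brazilian as the nationality for house 2.
That leaves Brit as the nationality for house 4.
From clue 1, the dahlia grower must be in house 1.
That leaves lily as the flower for house 2.
So: house 1 = hickory/dahlia/German, house 2 = ash/lily/Brazilian, house 3 = fir/orchid/Greek, house 4 = spruce/iris/Brit, house 5 = pine/carnation/Italian.

2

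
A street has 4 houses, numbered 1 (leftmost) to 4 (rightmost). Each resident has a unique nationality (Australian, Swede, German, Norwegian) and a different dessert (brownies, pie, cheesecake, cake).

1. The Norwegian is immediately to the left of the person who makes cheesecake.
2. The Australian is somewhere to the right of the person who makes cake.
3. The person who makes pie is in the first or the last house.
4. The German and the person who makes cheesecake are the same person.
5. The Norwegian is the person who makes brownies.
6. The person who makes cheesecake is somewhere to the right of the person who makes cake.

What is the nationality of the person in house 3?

The person who makes pie is narrowed to house 1 or 4; consider each.
Placing it in house 1 leads to a contradiction, so it's in house 4.
So house 3 gets cheesecake for dessert.
The Norwegian is in house 2 (clue 1).
The German is in house 3 (clue 4).
From clue 5, the person who makes brownies must be in house 2.
House 1's nationality must be Swede (nothing else left).
The only nationality still possible for house 4 is Australian.
So house 1 gets cake for dessert.
So: house 1 = Swede/cake, house 2 = Norwegian/brownies, house 3 = German/cheesecake, house 4 = Australian/pie.

German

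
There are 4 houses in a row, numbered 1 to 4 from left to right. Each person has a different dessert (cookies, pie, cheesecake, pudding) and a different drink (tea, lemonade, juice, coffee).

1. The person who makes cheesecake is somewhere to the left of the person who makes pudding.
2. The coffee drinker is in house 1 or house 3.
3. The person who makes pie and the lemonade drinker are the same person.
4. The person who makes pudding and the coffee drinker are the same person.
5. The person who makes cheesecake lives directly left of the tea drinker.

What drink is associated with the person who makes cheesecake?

The person who makes pudding is in house 3 (clue 4).
Clue 4: the coffee drinker is in house 3.
The person who makes cheesecake is in house 1 (clue 5).
By clue 5, the tea drinker is in house 2.
Clue 3: the person who makes pie is in house 4.
Clue 3: the lemonade drinker is in house 4.
The only dessert still possible for house 2 is cookies.
House 1 drink: only juice fits.
So: house 1 = cheesecake/juice, house 2 = cookies/tea, house 3 = pudding/coffee, house 4 = pie/lemonade.

juice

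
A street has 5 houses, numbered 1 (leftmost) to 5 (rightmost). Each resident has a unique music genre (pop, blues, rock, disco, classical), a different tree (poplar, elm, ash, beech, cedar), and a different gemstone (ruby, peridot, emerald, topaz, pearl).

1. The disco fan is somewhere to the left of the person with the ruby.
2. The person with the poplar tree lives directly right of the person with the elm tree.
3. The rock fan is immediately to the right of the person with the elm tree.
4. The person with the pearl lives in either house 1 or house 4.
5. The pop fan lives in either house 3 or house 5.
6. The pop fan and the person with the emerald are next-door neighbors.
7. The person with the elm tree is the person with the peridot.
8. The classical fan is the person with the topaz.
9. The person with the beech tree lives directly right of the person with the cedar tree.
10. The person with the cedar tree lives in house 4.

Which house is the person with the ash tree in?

By clue 10, the person with the cedar tree is in house 4.
By clue 9, the person with the beech tree is in house 5.
The pop fan is narrowed to house 3 or 5; consider each.
Placing it in house 5 leads to a contradiction, so it's in house 3.
House 2 music genre: only rock fits.
The person with the elm tree is in house 1 (clue 3).
Clue 7: the person with the peridot is in house 1.
That leaves ruby as the gemstone for house 3.
So house 4 gets pearl for gemstone.
House 5 gemstone: only topaz fits.
By clue 1, the disco fan is in house 1.
Clue 2 places the person with the poplar tree in house 2.
By clue 8, the classical fan is in house 5.
That leaves blues as the music genre for house 4.
The only tree still possible for house 3 is ash.
That leaves emerald as the gemstone for house 2.
So: house 1 = disco/elm/peridot, house 2 = rock/poplar/emerald, house 3 = pop/ash/ruby, house 4 = blues/cedar/pearl, house 5 = classical/beech/topaz.

3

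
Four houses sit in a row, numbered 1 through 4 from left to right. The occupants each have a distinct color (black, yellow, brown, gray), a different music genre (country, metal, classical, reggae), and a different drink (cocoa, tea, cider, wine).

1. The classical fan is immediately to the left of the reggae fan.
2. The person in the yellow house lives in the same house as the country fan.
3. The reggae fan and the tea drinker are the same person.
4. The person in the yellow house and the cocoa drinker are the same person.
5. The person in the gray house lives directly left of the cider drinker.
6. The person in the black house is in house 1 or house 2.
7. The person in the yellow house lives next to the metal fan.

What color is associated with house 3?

The person in the black house is narrowed to house 1 or 2; consider each.
Placing it in house 2 leads to a contradiction, so it's in house 1.
The only drink still possible for house 1 is wine.
The person in the gray house is narrowed to house 2 or 3; consider each.
Placing it in house 3 leads to a contradiction, so it's in house 2.
The cider drinker is in house 3 (clue 5).
From clue 4, the person in the yellow house must be in house 4.
Clue 4 places the cocoa drinker in house 4.
Clue 7: the metal fan is in house 3.
House 3 color: only brown fits.
House 1 music genre: only classical fits.
That leaves reggae as the music genre for house 2.
House 4's music genre must be country (nothing else left).
House 2's drink must be tea (nothing else left).
So: house 1 = black/classical/wine, house 2 = gray/reggae/tea, house 3 = brown/metal/cider, house 4 = yellow/country/cocoa.

brown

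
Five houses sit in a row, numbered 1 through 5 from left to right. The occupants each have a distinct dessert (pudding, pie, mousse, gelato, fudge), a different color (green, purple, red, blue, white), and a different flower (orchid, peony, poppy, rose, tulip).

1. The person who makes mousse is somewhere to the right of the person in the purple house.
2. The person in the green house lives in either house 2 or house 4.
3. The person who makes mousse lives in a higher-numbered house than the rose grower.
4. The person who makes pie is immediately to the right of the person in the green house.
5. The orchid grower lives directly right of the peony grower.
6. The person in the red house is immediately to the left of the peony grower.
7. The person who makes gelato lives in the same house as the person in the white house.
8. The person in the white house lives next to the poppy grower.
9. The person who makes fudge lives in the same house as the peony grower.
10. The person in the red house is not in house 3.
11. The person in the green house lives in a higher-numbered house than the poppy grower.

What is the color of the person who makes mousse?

green

The only color still possible for house 5 is blue.
So house 5 gets tulip for flower.
The person who makes fudge is narrowed to house 2 or 3; consider each.
Placing it in house 2 leads to a contradiction, so it's in house 3.
Clue 9 places the peony grower in house 3.
The person in the green house is in house 4 (clue 4).
Clue 6 places the person in the red house in house 2.
So house 5 gets pie for dessert.
House 1 color: only white fits.
So house 3 gets purple for color.
The only flower still possible for house 4 is orchid.
Clue 1 places the person who makes mousse in house 4.
The person who makes gelato is in house 1 (clue 7).
The poppy grower is in house 2 (clue 8).
House 2 dessert: only pudding fits.
House 1's flower must be rose (nothing else left).
So: house 1 = gelato/white/rose, house 2 = pudding/red/poppy, house 3 = fudge/purple/peony, house 4 = mousse/green/orchid, house 5 = pie/blue/tulip.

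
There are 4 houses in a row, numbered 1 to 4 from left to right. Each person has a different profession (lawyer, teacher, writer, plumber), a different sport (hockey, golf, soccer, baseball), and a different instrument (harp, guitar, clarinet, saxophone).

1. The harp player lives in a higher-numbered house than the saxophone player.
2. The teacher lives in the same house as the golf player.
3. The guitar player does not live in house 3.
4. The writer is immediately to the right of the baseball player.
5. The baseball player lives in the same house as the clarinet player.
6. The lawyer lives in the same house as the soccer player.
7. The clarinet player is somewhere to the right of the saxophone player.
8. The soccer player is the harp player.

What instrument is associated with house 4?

guitar

The writer is narrowed to house 3 or 4; consider each.
Placing it in house 3 leads to a contradiction, so it's in house 4.
By clue 4, the baseball player is in house 3.
From clue 5, the clarinet player must be in house 3.
The lawyer is in house 2 (clue 6).
The soccer player is in house 2 (clue 6).
From clue 8, the harp player must be in house 2.
The only profession still possible for house 1 is teacher.
The only profession still possible for house 3 is plumber.
House 4's sport must be hockey (nothing else left).
The only instrument still possible for house 1 is saxophone.
So house 4 gets guitar for instrument.
The only sport still possible for house 1 is golf.
So: house 1 = teacher/golf/saxophone, house 2 = lawyer/soccer/harp, house 3 = plumber/baseball/clarinet, house 4 = writer/hockey/guitar.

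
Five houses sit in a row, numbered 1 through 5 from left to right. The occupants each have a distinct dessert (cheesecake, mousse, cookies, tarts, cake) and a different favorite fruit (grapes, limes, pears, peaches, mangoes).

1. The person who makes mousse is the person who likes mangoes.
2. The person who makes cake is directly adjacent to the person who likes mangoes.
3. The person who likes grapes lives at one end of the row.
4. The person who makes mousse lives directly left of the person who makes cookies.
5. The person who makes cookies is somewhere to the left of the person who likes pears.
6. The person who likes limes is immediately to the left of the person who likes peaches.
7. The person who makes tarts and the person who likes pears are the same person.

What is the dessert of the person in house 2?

The person who likes grapes is narrowed to house 1 or 5; consider each.
Placing it in house 5 leads to a contradiction, so it's in house 1.
The person who makes cookies is narrowed to house 3 or 4; consider each.
Placing it in house 4 leads to a contradiction, so it's in house 3.
Clue 4: the person who makes mousse is in house 2.
Clue 1: the person who likes mangoes is in house 2.
From clue 2, the person who makes cake must be in house 1.
That leaves limes as the favorite fruit for house 3.
By clue 6, the person who likes peaches is in house 4.
The only favorite fruit still possible for house 5 is pears.
Clue 7 places the person who makes tarts in house 5.
House 4 dessert: only cheesecake fits.
So: house 1 = cake/grapes, house 2 = mousse/mangoes, house 3 = cookies/limes, house 4 = cheesecake/peaches, house 5 = tarts/pears.

mousse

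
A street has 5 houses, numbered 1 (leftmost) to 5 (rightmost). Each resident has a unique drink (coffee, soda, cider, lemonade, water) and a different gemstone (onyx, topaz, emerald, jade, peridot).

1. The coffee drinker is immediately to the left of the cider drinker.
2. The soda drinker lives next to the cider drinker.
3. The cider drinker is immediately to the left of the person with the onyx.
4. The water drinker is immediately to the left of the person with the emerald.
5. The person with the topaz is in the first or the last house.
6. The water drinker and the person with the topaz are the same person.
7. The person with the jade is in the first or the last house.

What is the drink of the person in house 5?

lemonade

By clue 6, the water drinker is in house 1.
Clue 6: the person with the topaz is in house 1.
That leaves jade as the gemstone for house 5.
The cider drinker is in house 3 (clue 3).
By clue 3, the person with the onyx is in house 4.
From clue 4, the person with the emerald must be in house 2.
The only gemstone still possible for house 3 is peridot.
House 2's drink must be coffee (nothing else left).
So house 4 gets soda for drink.
So house 5 gets lemonade for drink.
So: house 1 = water/topaz, house 2 = coffee/emerald, house 3 = cider/peridot, house 4 = soda/onyx, house 5 = lemonade/jade.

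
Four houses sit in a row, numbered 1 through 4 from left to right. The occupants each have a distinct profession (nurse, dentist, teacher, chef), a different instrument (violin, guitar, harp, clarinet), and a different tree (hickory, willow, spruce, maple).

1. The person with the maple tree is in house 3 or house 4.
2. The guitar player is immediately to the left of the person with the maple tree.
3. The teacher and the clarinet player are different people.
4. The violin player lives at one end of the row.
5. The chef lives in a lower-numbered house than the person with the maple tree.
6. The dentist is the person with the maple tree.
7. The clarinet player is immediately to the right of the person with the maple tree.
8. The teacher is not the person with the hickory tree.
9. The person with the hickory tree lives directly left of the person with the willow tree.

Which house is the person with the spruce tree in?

4

Clue 7: the clarinet player is in house 4.
Clue 7 places the person with the maple tree in house 3.
By clue 2, the guitar player is in house 2.
By clue 6, the dentist is in house 3.
From clue 9, the person with the hickory tree must be in house 1.
From clue 9, the person with the willow tree must be in house 2.
So house 4 gets nurse for profession.
So house 1 gets violin for instrument.
So house 3 gets harp for instrument.
The only tree still possible for house 4 is spruce.
Clue 8 places the teacher in house 2.
House 1's profession must be chef (nothing else left).
So: house 1 = chef/violin/hickory, house 2 = teacher/guitar/willow, house 3 = dentist/harp/maple, house 4 = nurse/clarinet/spruce.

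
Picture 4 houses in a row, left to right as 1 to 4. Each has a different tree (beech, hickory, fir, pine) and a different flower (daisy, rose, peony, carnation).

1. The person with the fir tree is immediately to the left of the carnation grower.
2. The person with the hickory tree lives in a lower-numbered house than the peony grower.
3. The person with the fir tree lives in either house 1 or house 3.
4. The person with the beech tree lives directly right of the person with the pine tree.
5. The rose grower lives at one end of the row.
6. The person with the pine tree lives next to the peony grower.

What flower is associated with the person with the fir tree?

rose

House 4 tree: only beech fits.
By clue 4, the person with the pine tree is in house 3.
That leaves hickory as the tree for house 2.
That leaves daisy as the flower for house 3.
Clue 1: the carnation grower is in house 2.
The peony grower is in house 4 (clue 2).
That leaves fir as the tree for house 1.
That leaves rose as the flower for house 1.
So: house 1 = fir/rose, house 2 = hickory/carnation, house 3 = pine/daisy, house 4 = beech/peony.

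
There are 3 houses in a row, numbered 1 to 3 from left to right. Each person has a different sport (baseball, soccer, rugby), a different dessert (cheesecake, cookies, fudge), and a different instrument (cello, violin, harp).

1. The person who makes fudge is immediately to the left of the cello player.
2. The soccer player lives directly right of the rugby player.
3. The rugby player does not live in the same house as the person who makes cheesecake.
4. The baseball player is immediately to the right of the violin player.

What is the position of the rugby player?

That leaves rugby as the sport for house 1.
The soccer player is in house 2 (clue 2).
So house 3 gets baseball for sport.
Clue 4: the violin player is in house 2.
The only instrument still possible for house 1 is harp.
The only instrument still possible for house 3 is cello.
Clue 1 places the person who makes fudge in house 2.
House 1 dessert: only cookies fits.
House 3's dessert must be cheesecake (nothing else left).
So: house 1 = rugby/cookies/harp, house 2 = soccer/fudge/violin, house 3 = baseball/cheesecake/cello.

1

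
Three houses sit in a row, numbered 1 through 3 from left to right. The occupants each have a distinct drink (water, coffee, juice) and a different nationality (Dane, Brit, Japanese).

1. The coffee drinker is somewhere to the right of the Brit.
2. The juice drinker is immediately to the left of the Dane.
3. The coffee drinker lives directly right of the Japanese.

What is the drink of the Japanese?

juice

So house 3 gets Dane for nationality.
From clue 2, the juice drinker must be in house 2.
So house 1 gets water for drink.
House 3's drink must be coffee (nothing else left).
By clue 3, the Japanese is in house 2.
The only nationality still possible for house 1 is Brit.
So: house 1 = water/Brit, house 2 = juice/Japanese, house 3 = coffee/Dane.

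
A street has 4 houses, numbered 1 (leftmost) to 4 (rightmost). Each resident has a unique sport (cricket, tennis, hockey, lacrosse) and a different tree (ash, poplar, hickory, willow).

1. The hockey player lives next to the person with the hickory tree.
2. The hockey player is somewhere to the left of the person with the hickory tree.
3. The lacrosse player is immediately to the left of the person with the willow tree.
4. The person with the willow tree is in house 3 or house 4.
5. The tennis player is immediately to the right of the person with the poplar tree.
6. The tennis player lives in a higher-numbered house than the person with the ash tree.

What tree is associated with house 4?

willow

The lacrosse player is narrowed to house 2 or 3; consider each.
Placing it in house 2 leads to a contradiction, so it's in house 3.
Clue 3 places the person with the willow tree in house 4.
The hockey player is narrowed to house 1 or 2; consider each.
Placing it in house 2 leads to a contradiction, so it's in house 1.
Clue 1 places the person with the hickory tree in house 2.
The cricket player is narrowed to house 2 or 4; consider each.
Placing it in house 4 leads to a contradiction, so it's in house 2.
House 4's sport must be tennis (nothing else left).
Clue 5 places the person with the poplar tree in house 3.
That leaves ash as the tree for house 1.
So: house 1 = hockey/ash, house 2 = cricket/hickory, house 3 = lacrosse/poplar, house 4 = tennis/willow.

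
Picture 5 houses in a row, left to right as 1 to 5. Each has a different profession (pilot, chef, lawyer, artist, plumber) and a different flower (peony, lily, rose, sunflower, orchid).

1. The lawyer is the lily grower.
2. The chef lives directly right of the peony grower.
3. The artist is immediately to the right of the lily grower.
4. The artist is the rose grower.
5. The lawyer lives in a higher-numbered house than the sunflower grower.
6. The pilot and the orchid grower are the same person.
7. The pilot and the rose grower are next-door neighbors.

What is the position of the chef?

2

So house 1 gets plumber for profession.
The artist is narrowed to house 3 or 4 or 5; consider each.
Placing it in house 3 and house 5 leads to a contradiction, so it's in house 4.
Clue 3: the lily grower is in house 3.
From clue 4, the rose grower must be in house 4.
That leaves orchid as the flower for house 5.
From clue 1, the lawyer must be in house 3.
Clue 6: the pilot is in house 5.
House 2's profession must be chef (nothing else left).
From clue 2, the peony grower must be in house 1.
That leaves sunflower as the flower for house 2.
So: house 1 = plumber/peony, house 2 = chef/sunflower, house 3 = lawyer/lily, house 4 = artist/rose, house 5 = pilot/orchid.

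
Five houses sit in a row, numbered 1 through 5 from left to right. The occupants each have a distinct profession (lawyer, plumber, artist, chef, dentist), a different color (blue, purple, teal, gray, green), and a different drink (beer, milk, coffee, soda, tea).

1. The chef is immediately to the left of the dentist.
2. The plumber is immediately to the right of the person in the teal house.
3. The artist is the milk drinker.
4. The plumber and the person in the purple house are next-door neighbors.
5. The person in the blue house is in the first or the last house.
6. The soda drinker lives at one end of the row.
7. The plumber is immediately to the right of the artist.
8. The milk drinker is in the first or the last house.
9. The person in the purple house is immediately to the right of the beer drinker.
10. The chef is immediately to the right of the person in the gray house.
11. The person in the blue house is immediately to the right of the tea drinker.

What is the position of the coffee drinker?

3

Clue 11: the person in the blue house is in house 5.
Clue 11: the tea drinker is in house 4.
Clue 3 places the artist in house 1.
Clue 3 places the milk drinker in house 1.
From clue 7, the plumber must be in house 2.
House 5 drink: only soda fits.
The person in the teal house is in house 1 (clue 2).
Clue 4 places the person in the purple house in house 3.
The beer drinker is in house 2 (clue 9).
House 2's color must be gray (nothing else left).
House 4 color: only green fits.
House 3's drink must be coffee (nothing else left).
By clue 10, the chef is in house 3.
Clue 1: the dentist is in house 4.
The only profession still possible for house 5 is lawyer.
So: house 1 = artist/teal/milk, house 2 = plumber/gray/beer, house 3 = chef/purple/coffee, house 4 = dentist/green/tea, house 5 = lawyer/blue/soda.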